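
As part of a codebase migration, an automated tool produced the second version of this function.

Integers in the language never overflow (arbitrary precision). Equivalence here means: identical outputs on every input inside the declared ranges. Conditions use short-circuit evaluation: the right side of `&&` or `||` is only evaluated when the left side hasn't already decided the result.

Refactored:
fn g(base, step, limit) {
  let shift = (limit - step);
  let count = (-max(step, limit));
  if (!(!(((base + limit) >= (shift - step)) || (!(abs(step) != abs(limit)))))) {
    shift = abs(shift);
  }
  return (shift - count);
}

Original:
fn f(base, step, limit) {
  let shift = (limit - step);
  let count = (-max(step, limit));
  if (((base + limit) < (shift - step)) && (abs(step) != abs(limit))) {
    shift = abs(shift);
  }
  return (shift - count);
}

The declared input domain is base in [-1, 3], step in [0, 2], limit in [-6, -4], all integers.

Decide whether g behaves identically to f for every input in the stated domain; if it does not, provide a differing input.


Take base=-1, step=0, limit=-6.
f: shift = -6; count = 0; (((base + limit) < (shift - step)) && (abs(step) != abs(limit))) -> true; shift = 6; return 6
g: shift = -6; count = 0; (!(!(((base + limit) >= (shift - step)) || (!(abs(step) != abs(limit)))))) -> false; return -6
6 != -6, so the rewrite changes behavior.
verdict: not equivalent; witness: base=-1, step=0, limit=-6


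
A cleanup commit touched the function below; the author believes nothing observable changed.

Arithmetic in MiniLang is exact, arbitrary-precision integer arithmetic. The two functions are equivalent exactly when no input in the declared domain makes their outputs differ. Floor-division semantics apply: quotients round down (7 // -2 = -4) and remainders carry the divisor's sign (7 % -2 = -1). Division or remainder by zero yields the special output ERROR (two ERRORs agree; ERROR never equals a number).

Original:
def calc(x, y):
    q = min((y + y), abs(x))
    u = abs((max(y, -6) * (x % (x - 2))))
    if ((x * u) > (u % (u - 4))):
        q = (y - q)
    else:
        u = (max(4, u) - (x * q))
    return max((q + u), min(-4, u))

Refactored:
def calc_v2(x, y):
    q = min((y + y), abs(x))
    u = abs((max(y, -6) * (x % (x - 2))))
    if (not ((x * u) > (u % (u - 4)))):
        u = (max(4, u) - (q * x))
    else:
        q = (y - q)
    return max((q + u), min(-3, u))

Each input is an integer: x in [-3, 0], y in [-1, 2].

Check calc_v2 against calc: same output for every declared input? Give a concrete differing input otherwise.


These are not equivalent — on x=-3, y=-1 the outputs split (-4 vs -3).
calc: q := -2 | u := 3 | ((x * u) > (u % (u - 4))): false | u := -2 | result -4
calc_v2: q := -2 | u := 3 | (not ((x * u) > (u % (u - 4)))): true | u := -2 | result -3
verdict: not equivalent; witness: x=-3, y=-1


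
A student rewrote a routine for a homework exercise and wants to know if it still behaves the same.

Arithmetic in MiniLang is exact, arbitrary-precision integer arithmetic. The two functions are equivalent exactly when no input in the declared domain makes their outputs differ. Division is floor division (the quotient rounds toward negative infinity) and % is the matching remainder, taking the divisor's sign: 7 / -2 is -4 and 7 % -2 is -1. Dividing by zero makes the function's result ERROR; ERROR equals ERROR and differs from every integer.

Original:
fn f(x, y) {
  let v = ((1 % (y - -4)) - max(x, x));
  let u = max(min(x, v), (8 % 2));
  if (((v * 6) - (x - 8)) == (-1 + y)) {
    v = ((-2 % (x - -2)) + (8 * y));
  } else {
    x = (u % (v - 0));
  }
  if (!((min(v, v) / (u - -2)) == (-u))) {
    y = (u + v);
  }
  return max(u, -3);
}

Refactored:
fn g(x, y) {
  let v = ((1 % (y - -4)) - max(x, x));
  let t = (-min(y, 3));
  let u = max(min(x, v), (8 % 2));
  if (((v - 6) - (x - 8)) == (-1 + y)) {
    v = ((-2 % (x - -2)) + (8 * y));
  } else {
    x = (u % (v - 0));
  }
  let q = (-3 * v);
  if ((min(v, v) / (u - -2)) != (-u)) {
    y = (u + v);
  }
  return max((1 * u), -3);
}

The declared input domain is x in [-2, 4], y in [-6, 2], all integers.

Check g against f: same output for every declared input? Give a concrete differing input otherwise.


Not equivalent: x=1, y=2 separates them (ERROR vs 0).
f: v := 0 | u := 0 | (((v * 6) - (x - 8)) == (-1 + y)): false | divide-by-zero, output ERROR
g: v := 0 | t := -2 | u := 0 | (((v - 6) - (x - 8)) == (-1 + y)): true | v := 17 | q := -51 | ((min(v, v) / (u - -2)) != (-u)): true | y := 17 | result 0
verdict: not equivalent; witness: x=1, y=2


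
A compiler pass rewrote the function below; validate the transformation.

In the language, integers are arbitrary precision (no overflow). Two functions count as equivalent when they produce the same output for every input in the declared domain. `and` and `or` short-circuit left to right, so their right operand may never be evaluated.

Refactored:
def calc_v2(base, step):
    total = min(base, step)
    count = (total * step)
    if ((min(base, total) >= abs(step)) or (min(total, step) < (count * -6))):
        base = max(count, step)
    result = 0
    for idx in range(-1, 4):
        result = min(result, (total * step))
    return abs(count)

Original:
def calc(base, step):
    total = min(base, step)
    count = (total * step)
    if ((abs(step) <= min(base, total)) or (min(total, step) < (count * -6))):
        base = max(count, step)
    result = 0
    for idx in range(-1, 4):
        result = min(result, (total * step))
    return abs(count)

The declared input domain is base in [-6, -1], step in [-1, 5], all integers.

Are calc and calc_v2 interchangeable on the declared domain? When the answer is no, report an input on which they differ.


Reading the diff, among the changes: comparison usage differs.
One worked example (base=-3, step=0) — calc: total = -3; count = 0; ((abs(step) <= min(base, total)) or (min(total, step) < (count * -6))) -> true; base = 0; result = 0; [idx=-1]; result = 0; [idx=0]; result = 0; [idx=1]; result = 0; [idx=2]; result = 0; [idx=3]; result = 0; return 0; calc_v2: total = -3; count = 0; ((min(base, total) >= abs(step)) or (min(total, step) < (count * -6))) -> true; base = 0; result = 0; [idx=-1]; result = 0; [idx=0]; result = 0; [idx=1]; result = 0; [idx=2]; result = 0; [idx=3]; result = 0; return 0; agreement on 0.
Checked all 42 inputs in the declared domain: the outputs agree on every one.
verdict: equivalent


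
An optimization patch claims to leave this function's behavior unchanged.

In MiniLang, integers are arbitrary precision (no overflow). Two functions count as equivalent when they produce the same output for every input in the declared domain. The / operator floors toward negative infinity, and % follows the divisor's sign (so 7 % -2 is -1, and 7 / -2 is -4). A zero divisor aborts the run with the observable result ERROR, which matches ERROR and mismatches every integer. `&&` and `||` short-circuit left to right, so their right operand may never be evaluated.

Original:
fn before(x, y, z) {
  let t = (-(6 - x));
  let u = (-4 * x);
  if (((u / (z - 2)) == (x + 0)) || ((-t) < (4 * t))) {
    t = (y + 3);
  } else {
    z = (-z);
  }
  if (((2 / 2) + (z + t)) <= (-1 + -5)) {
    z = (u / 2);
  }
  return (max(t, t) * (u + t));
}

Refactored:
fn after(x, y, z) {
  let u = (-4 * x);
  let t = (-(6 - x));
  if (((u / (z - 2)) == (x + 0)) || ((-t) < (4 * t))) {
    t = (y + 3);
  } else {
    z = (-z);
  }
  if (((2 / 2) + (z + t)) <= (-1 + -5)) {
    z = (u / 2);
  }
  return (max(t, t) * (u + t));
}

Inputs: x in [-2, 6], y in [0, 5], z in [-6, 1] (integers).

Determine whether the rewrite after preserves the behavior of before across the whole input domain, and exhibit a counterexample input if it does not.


The two are interchangeable: same computation, different form, and every declared input agrees.
As a probe, take x=5, y=0, z=-4: before runs t := -1 | u := -20 | (((u / (z - 2)) == (x + 0)) || ((-t) < (4 * t))): false | z := 4 | (((2 / 2) + (z + t)) <= (-1 + -5)): false | result 21; after runs u := -20 | t := -1 | (((u / (z - 2)) == (x + 0)) || ((-t) < (4 * t))): false | z := 4 | (((2 / 2) + (z + t)) <= (-1 + -5)): false | result 21; both end at 21.
Sweeping the whole domain (432 inputs) finds no disagreement.
verdict: equivalent


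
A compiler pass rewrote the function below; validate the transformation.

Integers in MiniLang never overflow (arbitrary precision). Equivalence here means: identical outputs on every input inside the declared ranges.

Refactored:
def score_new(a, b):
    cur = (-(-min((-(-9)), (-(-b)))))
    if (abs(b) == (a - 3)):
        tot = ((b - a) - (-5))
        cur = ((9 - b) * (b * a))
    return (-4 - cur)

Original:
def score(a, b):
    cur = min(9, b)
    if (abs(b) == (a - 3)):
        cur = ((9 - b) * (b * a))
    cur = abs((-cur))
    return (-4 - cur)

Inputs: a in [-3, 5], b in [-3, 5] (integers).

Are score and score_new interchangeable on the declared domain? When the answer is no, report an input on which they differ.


There is a counterexample at a=-3, b=-3: -7 on one side, -1 on the other.
score: cur=-3, then (abs(b) == (a - 3)) is false, then cur=3, then returns -7
score_new: cur=-3, then (abs(b) == (a - 3)) is false, then returns -1
verdict: not equivalent; witness: a=-3, b=-3


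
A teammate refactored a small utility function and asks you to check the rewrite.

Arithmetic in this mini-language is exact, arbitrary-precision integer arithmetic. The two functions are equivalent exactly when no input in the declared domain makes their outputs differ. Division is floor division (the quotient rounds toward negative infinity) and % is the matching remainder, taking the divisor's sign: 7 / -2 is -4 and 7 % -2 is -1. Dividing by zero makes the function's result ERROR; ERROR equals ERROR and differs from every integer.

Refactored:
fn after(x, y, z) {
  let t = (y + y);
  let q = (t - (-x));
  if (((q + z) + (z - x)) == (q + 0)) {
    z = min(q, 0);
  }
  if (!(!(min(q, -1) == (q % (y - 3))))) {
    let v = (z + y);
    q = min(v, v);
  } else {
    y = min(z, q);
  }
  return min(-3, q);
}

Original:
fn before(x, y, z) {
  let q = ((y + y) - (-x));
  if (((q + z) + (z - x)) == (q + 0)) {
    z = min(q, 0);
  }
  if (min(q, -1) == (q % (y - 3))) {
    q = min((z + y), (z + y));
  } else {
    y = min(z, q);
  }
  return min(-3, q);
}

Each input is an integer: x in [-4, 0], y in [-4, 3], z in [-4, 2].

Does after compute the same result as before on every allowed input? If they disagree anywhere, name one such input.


Although local variable names differ, plus boolean connective usage differs, plus arithmetic usage differs, plus statement counts differ, 280/280 inputs agree.
verdict: equivalent


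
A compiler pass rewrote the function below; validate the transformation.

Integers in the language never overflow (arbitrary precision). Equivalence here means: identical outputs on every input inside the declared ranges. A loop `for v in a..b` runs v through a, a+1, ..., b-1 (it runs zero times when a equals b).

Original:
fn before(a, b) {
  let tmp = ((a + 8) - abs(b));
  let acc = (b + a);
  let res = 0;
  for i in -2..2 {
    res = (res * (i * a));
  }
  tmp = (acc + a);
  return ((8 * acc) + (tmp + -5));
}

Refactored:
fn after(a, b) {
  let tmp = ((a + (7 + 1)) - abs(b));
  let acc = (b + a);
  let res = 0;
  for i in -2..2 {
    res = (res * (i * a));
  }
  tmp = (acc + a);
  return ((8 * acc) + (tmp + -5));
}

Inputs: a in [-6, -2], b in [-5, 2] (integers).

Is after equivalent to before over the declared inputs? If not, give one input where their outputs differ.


Reading the diff, among the changes: arithmetic usage differs, constant usage differs.
One worked example (a=-6, b=-2) — before: tmp=0, then acc=-8, then res=0, then (i=-2), then res=0, then (i=-1), then res=0, then (i=0), then res=0, then (i=1), then res=0, then tmp=-14, then returns -83; after: tmp=0, then acc=-8, then res=0, then (i=-2), then res=0, then (i=-1), then res=0, then (i=0), then res=0, then (i=1), then res=0, then tmp=-14, then returns -83; agreement on -83.
An exhaustive pass over the 40 declared inputs shows identical outputs.
verdict: equivalent


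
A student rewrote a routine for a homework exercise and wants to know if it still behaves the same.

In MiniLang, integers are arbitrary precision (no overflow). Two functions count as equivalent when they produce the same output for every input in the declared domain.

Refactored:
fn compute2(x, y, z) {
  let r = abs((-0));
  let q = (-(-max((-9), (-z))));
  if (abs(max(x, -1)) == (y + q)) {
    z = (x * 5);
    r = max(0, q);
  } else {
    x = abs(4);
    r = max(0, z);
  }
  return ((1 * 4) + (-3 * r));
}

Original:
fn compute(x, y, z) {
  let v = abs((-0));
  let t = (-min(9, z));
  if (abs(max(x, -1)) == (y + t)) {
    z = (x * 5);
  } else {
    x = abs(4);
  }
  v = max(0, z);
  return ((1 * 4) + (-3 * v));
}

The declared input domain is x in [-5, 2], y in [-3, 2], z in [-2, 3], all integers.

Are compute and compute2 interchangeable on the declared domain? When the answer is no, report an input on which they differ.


Evaluate both at x=-5, y=-1, z=-2.
compute: v = 0; t = 2; (abs(max(x, -1)) == (y + t)) -> true; z = -25; v = 0; return 4
compute2: r = 0; q = 2; (abs(max(x, -1)) == (y + q)) -> true; z = -25; r = 2; return -2
4 != -2, so the rewrite changes behavior.
verdict: not equivalent; witness: x=-5, y=-1, z=-2


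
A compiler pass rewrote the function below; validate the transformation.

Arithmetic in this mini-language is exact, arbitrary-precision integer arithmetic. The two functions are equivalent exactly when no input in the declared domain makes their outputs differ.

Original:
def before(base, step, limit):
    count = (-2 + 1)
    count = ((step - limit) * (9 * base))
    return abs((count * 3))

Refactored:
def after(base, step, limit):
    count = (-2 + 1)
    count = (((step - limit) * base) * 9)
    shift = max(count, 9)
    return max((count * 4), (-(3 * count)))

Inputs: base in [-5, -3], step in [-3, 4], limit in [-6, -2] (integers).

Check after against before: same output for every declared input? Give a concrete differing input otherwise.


There is a counterexample at base=-5, step=-3, limit=-2: 135 on one side, 180 on the other.
before: count = -1; count = 45; return 135
after: count = -1; count = 45; shift = 45; return 180
verdict: not equivalent; witness: base=-5, step=-3, limit=-2


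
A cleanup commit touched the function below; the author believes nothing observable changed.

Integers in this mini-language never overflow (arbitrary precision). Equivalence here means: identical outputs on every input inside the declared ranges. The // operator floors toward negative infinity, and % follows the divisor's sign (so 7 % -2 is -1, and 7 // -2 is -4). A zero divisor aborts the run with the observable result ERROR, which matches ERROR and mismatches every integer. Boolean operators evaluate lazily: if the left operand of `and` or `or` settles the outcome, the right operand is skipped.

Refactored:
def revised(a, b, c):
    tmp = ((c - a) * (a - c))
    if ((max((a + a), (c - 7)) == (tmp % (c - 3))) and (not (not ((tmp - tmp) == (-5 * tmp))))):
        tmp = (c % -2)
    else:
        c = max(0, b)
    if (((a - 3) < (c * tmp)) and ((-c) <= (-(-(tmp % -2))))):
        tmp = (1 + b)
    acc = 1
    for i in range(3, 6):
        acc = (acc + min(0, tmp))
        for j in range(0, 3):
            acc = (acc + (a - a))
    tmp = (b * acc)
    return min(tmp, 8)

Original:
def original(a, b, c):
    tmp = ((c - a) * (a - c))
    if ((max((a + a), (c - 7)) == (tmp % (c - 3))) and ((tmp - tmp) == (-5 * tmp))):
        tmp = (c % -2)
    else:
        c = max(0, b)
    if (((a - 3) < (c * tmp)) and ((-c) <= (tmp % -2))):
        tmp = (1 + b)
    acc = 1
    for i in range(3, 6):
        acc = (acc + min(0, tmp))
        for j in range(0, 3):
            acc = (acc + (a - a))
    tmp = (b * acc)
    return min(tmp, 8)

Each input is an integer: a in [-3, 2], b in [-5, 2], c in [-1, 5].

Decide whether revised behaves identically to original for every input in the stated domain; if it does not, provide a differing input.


This is a faithful refactor — boolean connective usage differs, but the computed results match everywhere.
One worked example (a=2, b=-5, c=4) — original: tmp becomes -4; next ((max((a + a), (c - 7)) == (tmp % (c - 3))) and ((tmp - tmp) == (-5 * tmp))) evaluates to false; next c becomes 0; next (((a - 3) < (c * tmp)) and ((-c) <= (tmp % -2))) evaluates to true; next tmp becomes -4; next acc becomes 1; next at i=3:; next acc becomes -3; next at j=0:; next acc becomes -3; next at j=1:; next acc becomes -3; next at j=2:; next acc becomes -3; next at i=4:; next acc becomes -7; next at j=0:; next acc becomes -7; next at j=1:; next acc becomes -7; next at j=2:; next acc becomes -7; next at i=5:; next acc becomes -11; next at j=0:; next acc becomes -11; next at j=1:; next acc becomes -11; next at j=2:; next acc becomes -11; next tmp becomes 55; next final value 8; revised: tmp becomes -4; next ((max((a + a), (c - 7)) == (tmp % (c - 3))) and (not (not ((tmp - tmp) == (-5 * tmp))))) evaluates to false; next c becomes 0; next (((a - 3) < (c * tmp)) and ((-c) <= (-(-(tmp % -2))))) evaluates to true; next tmp becomes -4; next acc becomes 1; next at i=3:; next acc becomes -3; next at j=0:; next acc becomes -3; next at j=1:; next acc becomes -3; next at j=2:; next acc becomes -3; next at i=4:; next acc becomes -7; next at j=0:; next acc becomes -7; next at j=1:; next acc becomes -7; next at j=2:; next acc becomes -7; next at i=5:; next acc becomes -11; next at j=0:; next acc becomes -11; next at j=1:; next acc becomes -11; next at j=2:; next acc becomes -11; next tmp becomes 55; next final value 8; agreement on 8.
Every one of the 336 inputs gives matching results.
verdict: equivalent


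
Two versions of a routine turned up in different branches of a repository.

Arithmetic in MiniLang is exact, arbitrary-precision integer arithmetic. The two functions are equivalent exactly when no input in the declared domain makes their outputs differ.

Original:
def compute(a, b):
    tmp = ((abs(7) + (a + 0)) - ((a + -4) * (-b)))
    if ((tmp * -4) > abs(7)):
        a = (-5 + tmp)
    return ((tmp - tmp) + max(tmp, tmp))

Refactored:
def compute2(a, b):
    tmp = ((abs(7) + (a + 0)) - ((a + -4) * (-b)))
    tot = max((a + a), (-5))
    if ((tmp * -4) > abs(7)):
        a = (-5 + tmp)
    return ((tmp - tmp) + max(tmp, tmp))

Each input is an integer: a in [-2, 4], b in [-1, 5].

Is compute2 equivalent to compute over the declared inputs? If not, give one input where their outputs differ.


Behavior is preserved: although arithmetic usage differs, plus constant usage differs, plus min/max/abs usage differs, plus local variable names differ, plus statement counts differ, the outputs never diverge.
One worked example (a=2, b=4) — compute: tmp = 1; ((tmp * -4) > abs(7)) -> false; return 1; compute2: tmp = 1; tot = 4; ((tmp * -4) > abs(7)) -> false; return 1; agreement on 1.
Every one of the 49 inputs gives matching results.
verdict: equivalent


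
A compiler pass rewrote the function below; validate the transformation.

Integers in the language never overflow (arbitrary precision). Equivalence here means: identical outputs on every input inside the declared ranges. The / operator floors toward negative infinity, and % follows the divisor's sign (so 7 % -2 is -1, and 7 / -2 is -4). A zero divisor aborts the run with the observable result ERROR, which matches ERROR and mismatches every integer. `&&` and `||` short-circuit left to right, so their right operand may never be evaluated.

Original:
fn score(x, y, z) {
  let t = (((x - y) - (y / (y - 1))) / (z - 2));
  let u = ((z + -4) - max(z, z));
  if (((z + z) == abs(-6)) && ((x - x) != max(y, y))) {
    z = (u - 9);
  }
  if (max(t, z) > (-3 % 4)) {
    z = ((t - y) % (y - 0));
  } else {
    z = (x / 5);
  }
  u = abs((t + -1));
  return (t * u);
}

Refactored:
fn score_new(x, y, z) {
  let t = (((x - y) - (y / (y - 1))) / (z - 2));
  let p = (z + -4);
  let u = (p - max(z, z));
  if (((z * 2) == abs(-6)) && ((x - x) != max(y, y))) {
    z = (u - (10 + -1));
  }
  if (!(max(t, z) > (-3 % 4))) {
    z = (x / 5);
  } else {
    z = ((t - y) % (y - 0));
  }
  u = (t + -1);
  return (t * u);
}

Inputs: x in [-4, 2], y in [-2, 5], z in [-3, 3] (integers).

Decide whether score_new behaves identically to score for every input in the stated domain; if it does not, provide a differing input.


Try x=-4, y=-2, z=3.
score: t=-2, then u=-4, then (((z + z) == abs(-6)) && ((x - x) != max(y, y))) is true, then z=-13, then (max(t, z) > (-3 % 4)) is false, then z=-1, then u=3, then returns -6
score_new: t=-2, then p=-1, then u=-4, then (((z * 2) == abs(-6)) && ((x - x) != max(y, y))) is true, then z=-13, then (!(max(t, z) > (-3 % 4))) is true, then z=-1, then u=-3, then returns 6
-6 and 6 differ, so these are not the same function on this domain.
verdict: not equivalent; witness: x=-4, y=-2, z=3


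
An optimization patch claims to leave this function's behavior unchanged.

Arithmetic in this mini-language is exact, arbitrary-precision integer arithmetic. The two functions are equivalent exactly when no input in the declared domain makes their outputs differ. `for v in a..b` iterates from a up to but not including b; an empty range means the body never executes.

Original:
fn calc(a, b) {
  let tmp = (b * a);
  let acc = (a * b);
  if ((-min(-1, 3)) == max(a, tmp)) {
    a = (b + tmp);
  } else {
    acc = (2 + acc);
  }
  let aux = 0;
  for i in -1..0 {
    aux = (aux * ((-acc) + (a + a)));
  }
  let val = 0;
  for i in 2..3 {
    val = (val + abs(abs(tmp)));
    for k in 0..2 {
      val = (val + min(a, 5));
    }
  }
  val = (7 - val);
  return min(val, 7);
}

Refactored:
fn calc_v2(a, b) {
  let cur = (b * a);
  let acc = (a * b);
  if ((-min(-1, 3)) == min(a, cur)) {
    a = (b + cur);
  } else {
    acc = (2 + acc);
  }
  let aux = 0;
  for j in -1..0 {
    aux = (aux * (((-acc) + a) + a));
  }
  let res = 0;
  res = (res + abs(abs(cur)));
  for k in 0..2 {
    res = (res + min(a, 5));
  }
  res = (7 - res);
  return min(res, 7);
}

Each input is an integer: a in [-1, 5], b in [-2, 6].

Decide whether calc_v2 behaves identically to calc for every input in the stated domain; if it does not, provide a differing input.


Try a=-1, b=-1.
calc: tmp := 1 | acc := 1 | ((-min(-1, 3)) == max(a, tmp)): true | a := 0 | aux := 0 | iter i=-1: | aux := 0 | val := 0 | iter i=2: | val := 1 | iter k=0: | val := 1 | iter k=1: | val := 1 | val := 6 | result 6
calc_v2: cur := 1 | acc := 1 | ((-min(-1, 3)) == min(a, cur)): false | acc := 3 | aux := 0 | iter j=-1: | aux := 0 | res := 0 | res := 1 | iter k=0: | res := 0 | iter k=1: | res := -1 | res := 8 | result 7
6 != 7, so the rewrite changes behavior.
verdict: not equivalent; witness: a=-1, b=-1


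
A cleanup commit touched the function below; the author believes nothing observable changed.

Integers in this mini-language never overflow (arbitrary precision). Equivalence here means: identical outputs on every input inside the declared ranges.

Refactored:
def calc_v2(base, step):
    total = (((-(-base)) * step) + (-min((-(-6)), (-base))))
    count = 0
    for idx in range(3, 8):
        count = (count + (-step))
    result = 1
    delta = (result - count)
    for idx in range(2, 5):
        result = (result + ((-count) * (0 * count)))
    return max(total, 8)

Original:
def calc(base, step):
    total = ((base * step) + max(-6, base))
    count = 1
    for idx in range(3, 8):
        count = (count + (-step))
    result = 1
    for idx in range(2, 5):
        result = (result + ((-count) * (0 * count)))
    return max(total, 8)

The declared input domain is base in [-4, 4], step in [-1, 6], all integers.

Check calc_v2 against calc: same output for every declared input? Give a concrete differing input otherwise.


Equivalent. The one real change (`1` became `0`) has no effect anywhere in the declared ranges.
An exhaustive pass over the 72 declared inputs shows identical outputs.
One worked example (base=2, step=2) — calc: total=6, then count=1, then (idx=3), then count=-1, then (idx=4), then count=-3, then (idx=5), then count=-5, then (idx=6), then count=-7, then (idx=7), then count=-9, then result=1, then (idx=2), then result=1, then (idx=3), then result=1, then (idx=4), then result=1, then returns 8; calc_v2: total=6, then count=0, then (idx=3), then count=-2, then (idx=4), then count=-4, then (idx=5), then count=-6, then (idx=6), then count=-8, then (idx=7), then count=-10, then result=1, then delta=11, then (idx=2), then result=1, then (idx=3), then result=1, then (idx=4), then result=1, then returns 8; agreement on 8.
verdict: equivalent


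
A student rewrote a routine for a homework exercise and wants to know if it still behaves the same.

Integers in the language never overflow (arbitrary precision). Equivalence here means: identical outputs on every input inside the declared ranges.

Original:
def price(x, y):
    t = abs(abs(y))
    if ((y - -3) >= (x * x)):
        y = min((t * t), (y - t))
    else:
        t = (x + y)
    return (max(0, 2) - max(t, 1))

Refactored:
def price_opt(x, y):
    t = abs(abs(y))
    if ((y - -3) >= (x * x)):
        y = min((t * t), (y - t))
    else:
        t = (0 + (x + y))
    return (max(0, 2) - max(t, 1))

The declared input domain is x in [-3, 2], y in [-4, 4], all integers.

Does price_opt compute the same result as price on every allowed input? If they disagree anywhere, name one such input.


The two are interchangeable: arithmetic usage differs, constant usage differs, and every declared input agrees.
Spot check at x=2, y=4 — price: t=4, then ((y - -3) >= (x * x)) is true, then y=0, then returns -2. price_opt: t=4, then ((y - -3) >= (x * x)) is true, then y=0, then returns -2. Both give -2.
Checked all 54 inputs in the declared domain: the outputs agree on every one.
verdict: equivalent


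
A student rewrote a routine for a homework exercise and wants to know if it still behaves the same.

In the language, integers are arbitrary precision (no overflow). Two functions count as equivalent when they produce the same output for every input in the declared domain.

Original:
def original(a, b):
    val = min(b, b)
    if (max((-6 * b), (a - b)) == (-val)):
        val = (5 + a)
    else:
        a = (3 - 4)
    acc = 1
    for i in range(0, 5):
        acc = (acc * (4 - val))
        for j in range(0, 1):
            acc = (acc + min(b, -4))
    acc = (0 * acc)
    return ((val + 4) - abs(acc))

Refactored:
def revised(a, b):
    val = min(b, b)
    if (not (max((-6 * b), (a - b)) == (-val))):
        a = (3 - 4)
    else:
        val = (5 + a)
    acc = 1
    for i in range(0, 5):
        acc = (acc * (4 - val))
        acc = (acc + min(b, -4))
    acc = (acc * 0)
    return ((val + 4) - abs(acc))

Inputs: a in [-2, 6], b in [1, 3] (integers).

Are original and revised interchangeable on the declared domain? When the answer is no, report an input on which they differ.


Reading the diff, among the changes: statement counts differ; boolean connective usage differs; loop structure differs; local variable names differ.
Spot check at a=5, b=2 — original: val = 2; (max((-6 * b), (a - b)) == (-val)) -> false; a = -1; acc = 1; [i=0]; acc = 2; [j=0]; acc = -2; [i=1]; acc = -4; [j=0]; acc = -8; [i=2]; acc = -16; [j=0]; acc = -20; [i=3]; acc = -40; [j=0]; acc = -44; [i=4]; acc = -88; [j=0]; acc = -92; acc = 0; return 6. revised: val = 2; (not (max((-6 * b), (a - b)) == (-val))) -> true; a = -1; acc = 1; [i=0]; acc = 2; acc = -2; [i=1]; acc = -4; acc = -8; [i=2]; acc = -16; acc = -20; [i=3]; acc = -40; acc = -44; [i=4]; acc = -88; acc = -92; acc = 0; return 6. Both give 6.
An exhaustive pass over the 27 declared inputs shows identical outputs.
verdict: equivalent


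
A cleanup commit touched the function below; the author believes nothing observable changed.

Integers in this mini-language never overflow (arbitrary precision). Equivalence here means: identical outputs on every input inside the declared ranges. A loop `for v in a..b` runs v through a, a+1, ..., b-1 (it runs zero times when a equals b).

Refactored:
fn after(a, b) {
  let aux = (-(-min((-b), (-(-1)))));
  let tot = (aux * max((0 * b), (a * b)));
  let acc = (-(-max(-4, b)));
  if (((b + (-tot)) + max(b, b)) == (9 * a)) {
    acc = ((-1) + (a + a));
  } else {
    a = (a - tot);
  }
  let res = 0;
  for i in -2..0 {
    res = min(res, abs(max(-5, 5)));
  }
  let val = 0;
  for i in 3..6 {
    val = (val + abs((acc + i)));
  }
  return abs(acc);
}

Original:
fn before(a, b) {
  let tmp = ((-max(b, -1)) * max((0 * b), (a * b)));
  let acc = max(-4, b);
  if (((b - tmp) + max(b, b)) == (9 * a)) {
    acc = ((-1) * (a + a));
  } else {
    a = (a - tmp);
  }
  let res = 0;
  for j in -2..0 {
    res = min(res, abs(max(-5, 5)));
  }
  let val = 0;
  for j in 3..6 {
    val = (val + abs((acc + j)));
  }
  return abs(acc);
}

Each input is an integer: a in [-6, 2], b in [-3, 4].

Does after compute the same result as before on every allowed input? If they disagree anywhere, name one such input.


Try a=-1, b=-3.
before: tmp := 3 | acc := -3 | (((b - tmp) + max(b, b)) == (9 * a)): true | acc := 2 | res := 0 | iter j=-2: | res := 0 | iter j=-1: | res := 0 | val := 0 | iter j=3: | val := 5 | iter j=4: | val := 11 | iter j=5: | val := 18 | result 2
after: aux := 1 | tot := 3 | acc := -3 | (((b + (-tot)) + max(b, b)) == (9 * a)): true | acc := -3 | res := 0 | iter i=-2: | res := 0 | iter i=-1: | res := 0 | val := 0 | iter i=3: | val := 0 | iter i=4: | val := 1 | iter i=5: | val := 3 | result 3
2 against 3: the behavior changed.
verdict: not equivalent; witness: a=-1, b=-3


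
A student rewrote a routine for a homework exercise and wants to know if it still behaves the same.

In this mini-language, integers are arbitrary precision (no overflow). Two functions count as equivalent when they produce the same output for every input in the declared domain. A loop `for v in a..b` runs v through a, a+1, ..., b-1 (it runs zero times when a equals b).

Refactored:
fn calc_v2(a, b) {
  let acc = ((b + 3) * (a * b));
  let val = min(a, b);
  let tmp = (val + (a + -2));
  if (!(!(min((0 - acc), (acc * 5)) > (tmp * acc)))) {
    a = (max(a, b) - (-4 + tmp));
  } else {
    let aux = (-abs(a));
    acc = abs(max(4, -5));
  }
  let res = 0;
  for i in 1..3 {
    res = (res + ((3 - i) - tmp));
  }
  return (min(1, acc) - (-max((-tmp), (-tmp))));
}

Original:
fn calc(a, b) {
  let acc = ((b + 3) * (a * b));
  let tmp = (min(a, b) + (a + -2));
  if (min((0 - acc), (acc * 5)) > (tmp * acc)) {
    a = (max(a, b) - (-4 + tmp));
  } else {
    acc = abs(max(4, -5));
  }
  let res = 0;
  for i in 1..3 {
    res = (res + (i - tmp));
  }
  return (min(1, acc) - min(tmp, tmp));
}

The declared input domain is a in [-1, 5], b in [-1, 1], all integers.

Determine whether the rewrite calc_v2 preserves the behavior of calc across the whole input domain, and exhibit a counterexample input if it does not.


Side by side, the visible changes include: boolean connective usage differs; arithmetic usage differs; statement counts differ; constant usage differs; local variable names differ; min/max/abs usage differs.
Spot check at a=3, b=-1 — calc: acc becomes -6; next tmp becomes 0; next (min((0 - acc), (acc * 5)) > (tmp * acc)) evaluates to false; next acc becomes 4; next res becomes 0; next at i=1:; next res becomes 1; next at i=2:; next res becomes 3; next final value 1. calc_v2: acc becomes -6; next val becomes -1; next tmp becomes 0; next (!(!(min((0 - acc), (acc * 5)) > (tmp * acc)))) evaluates to false; next aux becomes -3; next acc becomes 4; next res becomes 0; next at i=1:; next res becomes 2; next at i=2:; next res becomes 3; next final value 1. Both give 1.
Sweeping the whole domain (21 inputs) finds no disagreement.
verdict: equivalent


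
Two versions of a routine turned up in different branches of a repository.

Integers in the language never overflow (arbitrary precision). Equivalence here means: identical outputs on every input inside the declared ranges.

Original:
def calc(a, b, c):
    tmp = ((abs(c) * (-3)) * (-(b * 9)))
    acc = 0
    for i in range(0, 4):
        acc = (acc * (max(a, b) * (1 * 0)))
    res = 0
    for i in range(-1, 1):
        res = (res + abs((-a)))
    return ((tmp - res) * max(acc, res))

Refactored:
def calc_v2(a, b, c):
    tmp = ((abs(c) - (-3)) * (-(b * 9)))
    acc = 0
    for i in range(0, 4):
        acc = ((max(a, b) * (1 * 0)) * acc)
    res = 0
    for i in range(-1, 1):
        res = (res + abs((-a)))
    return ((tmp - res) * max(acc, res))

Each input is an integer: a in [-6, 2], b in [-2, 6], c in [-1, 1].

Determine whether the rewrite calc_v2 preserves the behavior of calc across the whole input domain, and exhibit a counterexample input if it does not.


Consider the input a=-6, b=-2, c=-1.
calc: tmp = -54; acc = 0; [i=0]; acc = 0; [i=1]; acc = 0; [i=2]; acc = 0; [i=3]; acc = 0; res = 0; [i=-1]; res = 6; [i=0]; res = 12; return -792
calc_v2: tmp = 72; acc = 0; [i=0]; acc = 0; [i=1]; acc = 0; [i=2]; acc = 0; [i=3]; acc = 0; res = 0; [i=-1]; res = 6; [i=0]; res = 12; return 720
-792 and 720 differ, so these are not the same function on this domain.
verdict: not equivalent; witness: a=-6, b=-2, c=-1


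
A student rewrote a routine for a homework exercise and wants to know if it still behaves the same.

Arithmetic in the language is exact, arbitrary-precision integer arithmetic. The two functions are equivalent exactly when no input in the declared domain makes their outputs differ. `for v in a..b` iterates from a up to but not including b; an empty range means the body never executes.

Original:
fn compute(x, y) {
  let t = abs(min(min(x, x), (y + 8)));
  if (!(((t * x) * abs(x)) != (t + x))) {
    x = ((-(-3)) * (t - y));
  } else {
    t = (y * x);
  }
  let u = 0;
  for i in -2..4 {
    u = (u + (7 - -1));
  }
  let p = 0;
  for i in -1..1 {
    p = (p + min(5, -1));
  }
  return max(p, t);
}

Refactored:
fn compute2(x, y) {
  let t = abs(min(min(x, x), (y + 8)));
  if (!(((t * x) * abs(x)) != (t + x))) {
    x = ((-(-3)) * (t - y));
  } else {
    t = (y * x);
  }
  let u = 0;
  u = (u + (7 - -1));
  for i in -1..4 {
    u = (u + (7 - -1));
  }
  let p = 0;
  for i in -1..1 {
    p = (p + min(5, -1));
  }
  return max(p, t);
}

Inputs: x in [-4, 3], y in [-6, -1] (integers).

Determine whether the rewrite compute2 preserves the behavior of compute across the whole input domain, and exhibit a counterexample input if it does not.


The two are interchangeable: loop structure differs; also statement counts differ; also constant usage differs; also arithmetic usage differs, and every declared input agrees.
As a probe, take x=-2, y=-6: compute runs t=2, then (!(((t * x) * abs(x)) != (t + x))) is false, then t=12, then u=0, then (i=-2), then u=8, then (i=-1), then u=16, then (i=0), then u=24, then (i=1), then u=32, then (i=2), then u=40, then (i=3), then u=48, then p=0, then (i=-1), then p=-1, then (i=0), then p=-2, then returns 12; compute2 runs t=2, then (!(((t * x) * abs(x)) != (t + x))) is false, then t=12, then u=0, then u=8, then (i=-1), then u=16, then (i=0), then u=24, then (i=1), then u=32, then (i=2), then u=40, then (i=3), then u=48, then p=0, then (i=-1), then p=-1, then (i=0), then p=-2, then returns 12; both end at 12.
An exhaustive pass over the 48 declared inputs shows identical outputs.
verdict: equivalent


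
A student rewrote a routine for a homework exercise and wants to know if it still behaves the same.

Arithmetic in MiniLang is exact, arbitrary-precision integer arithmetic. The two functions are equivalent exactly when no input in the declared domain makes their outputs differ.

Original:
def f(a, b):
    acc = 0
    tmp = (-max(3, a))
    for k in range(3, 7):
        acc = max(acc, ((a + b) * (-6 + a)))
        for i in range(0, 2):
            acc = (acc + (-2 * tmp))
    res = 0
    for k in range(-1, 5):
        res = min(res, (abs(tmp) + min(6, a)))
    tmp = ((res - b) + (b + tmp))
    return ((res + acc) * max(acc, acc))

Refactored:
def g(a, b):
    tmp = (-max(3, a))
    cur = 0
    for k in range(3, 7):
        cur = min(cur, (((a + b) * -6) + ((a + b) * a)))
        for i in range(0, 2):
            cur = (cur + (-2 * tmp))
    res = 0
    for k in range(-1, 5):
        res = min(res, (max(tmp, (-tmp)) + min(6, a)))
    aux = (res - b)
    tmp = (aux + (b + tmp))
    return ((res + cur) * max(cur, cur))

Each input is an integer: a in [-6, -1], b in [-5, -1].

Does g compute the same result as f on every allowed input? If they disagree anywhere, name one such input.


Run the pair on a=-6, b=-5.
f: acc=0, then tmp=-3, then (k=3), then acc=132, then (i=0), then acc=138, then (i=1), then acc=144, then (k=4), then acc=144, then (i=0), then acc=150, then (i=1), then acc=156, then (k=5), then acc=156, then (i=0), then acc=162, then (i=1), then acc=168, then (k=6), then acc=168, then (i=0), then acc=174, then (i=1), then acc=180, then res=0, then (k=-1), then res=-3, then (k=0), then res=-3, then (k=1), then res=-3, then (k=2), then res=-3, then (k=3), then res=-3, then (k=4), then res=-3, then tmp=-6, then returns 31860
g: tmp=-3, then cur=0, then (k=3), then cur=0, then (i=0), then cur=6, then (i=1), then cur=12, then (k=4), then cur=12, then (i=0), then cur=18, then (i=1), then cur=24, then (k=5), then cur=24, then (i=0), then cur=30, then (i=1), then cur=36, then (k=6), then cur=36, then (i=0), then cur=42, then (i=1), then cur=48, then res=0, then (k=-1), then res=-3, then (k=0), then res=-3, then (k=1), then res=-3, then (k=2), then res=-3, then (k=3), then res=-3, then (k=4), then res=-3, then aux=2, then tmp=-6, then returns 2160
31860 and 2160 differ, so these are not the same function on this domain.
verdict: not equivalent; witness: a=-6, b=-5


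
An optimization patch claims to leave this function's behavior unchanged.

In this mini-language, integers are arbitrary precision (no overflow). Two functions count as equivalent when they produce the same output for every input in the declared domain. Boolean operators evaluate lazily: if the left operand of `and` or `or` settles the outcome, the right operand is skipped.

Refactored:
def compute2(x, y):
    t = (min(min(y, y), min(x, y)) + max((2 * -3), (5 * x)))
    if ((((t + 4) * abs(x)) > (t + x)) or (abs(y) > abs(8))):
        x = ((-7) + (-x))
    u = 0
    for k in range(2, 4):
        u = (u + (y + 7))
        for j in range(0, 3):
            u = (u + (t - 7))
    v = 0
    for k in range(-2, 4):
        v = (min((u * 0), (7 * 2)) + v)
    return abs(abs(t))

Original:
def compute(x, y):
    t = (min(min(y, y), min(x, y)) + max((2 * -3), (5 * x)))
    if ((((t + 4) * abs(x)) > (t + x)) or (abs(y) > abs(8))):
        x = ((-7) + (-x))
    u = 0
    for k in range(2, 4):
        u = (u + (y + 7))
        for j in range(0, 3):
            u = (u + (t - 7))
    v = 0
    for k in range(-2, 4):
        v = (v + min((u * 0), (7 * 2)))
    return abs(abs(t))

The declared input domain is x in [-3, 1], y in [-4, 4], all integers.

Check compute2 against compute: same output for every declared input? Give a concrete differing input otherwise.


Behavior is preserved: although same computation, different form, the outputs never diverge.
Tracing x=-2, y=2: compute: t := -8 | ((((t + 4) * abs(x)) > (t + x)) or (abs(y) > abs(8))): true | x := -5 | u := 0 | iter k=2: | u := 9 | iter j=0: | u := -6 | iter j=1: | u := -21 | iter j=2: | u := -36 | iter k=3: | u := -27 | iter j=0: | u := -42 | iter j=1: | u := -57 | iter j=2: | u := -72 | v := 0 | iter k=-2: | v := 0 | iter k=-1: | v := 0 | iter k=0: | v := 0 | iter k=1: | v := 0 | iter k=2: | v := 0 | iter k=3: | v := 0 | result 8 | compute2: t := -8 | ((((t + 4) * abs(x)) > (t + x)) or (abs(y) > abs(8))): true | x := -5 | u := 0 | iter k=2: | u := 9 | iter j=0: | u := -6 | iter j=1: | u := -21 | iter j=2: | u := -36 | iter k=3: | u := -27 | iter j=0: | u := -42 | iter j=1: | u := -57 | iter j=2: | u := -72 | v := 0 | iter k=-2: | v := 0 | iter k=-1: | v := 0 | iter k=0: | v := 0 | iter k=1: | v := 0 | iter k=2: | v := 0 | iter k=3: | v := 0 | result 8 — matching result 8.
Every one of the 45 inputs gives matching results.
verdict: equivalent


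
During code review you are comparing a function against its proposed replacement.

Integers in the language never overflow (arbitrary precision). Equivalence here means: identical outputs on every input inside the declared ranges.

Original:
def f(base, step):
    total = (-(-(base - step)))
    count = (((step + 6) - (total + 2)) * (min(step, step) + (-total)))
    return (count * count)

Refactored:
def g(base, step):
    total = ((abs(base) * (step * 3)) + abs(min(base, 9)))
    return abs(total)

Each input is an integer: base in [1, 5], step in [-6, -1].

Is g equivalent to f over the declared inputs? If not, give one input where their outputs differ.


There is a counterexample at base=1, step=-6: 13689 on one side, 17 on the other.
f: total = 7; count = 117; return 13689
g: total = -17; return 17
verdict: not equivalent; witness: base=1, step=-6
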